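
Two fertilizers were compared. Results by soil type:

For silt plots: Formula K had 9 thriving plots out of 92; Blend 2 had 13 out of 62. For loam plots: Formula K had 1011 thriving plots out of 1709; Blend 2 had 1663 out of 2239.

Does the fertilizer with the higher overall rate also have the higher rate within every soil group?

Silt: Formula K 9/92 = 9.8%, Blend 2 13/62 = 21.0% → Blend 2
Loam: Formula K 1011/1709 = 59.2%, Blend 2 1663/2239 = 74.3% → Blend 2
Overall: Formula K 1020/1801 = 56.6%, Blend 2 1676/2301 = 72.8% → Blend 2
Blend 2 wins overall and in every soil group — no reversal.

Yes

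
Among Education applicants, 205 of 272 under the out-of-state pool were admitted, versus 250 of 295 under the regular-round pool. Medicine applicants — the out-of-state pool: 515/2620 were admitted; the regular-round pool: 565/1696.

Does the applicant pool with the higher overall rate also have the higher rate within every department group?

Education: the out-of-state pool 205/272 = 75.4%, the regular-round pool 250/295 = 84.7% → the regular-round pool
Medicine: the out-of-state pool 515/2620 = 19.7%, the regular-round pool 565/1696 = 33.3% → the regular-round pool
Overall: the out-of-state pool 720/2892 = 24.9%, the regular-round pool 815/1991 = 40.9% → the regular-round pool
The regular-round pool wins overall and in every department group — no reversal.

Yes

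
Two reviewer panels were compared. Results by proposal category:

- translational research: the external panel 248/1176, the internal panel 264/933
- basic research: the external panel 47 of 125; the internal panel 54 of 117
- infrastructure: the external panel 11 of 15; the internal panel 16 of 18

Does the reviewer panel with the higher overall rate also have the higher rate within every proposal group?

Yes

Translational research: the external panel 248/1176 = 21.1%, the internal panel 264/933 = 28.3% → the internal panel
Basic research: the external panel 47/125 = 37.6%, the internal panel 54/117 = 46.2% → the internal panel
Infrastructure: the external panel 11/15 = 73.3%, the internal panel 16/18 = 88.9% → the internal panel
Overall: the external panel 306/1316 = 23.3%, the internal panel 334/1068 = 31.3% → the internal panel
The internal panel wins overall and in every proposal group — no reversal.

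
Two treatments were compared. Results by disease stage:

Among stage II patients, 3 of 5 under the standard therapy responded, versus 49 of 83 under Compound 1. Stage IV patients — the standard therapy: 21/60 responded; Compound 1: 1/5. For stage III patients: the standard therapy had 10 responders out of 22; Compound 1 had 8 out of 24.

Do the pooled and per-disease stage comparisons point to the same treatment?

Stage II: the standard therapy 3/5 = 60.0%, Compound 1 49/83 = 59.0% → the standard therapy
Stage IV: the standard therapy 21/60 = 35.0%, Compound 1 1/5 = 20.0% → the standard therapy
Stage III: the standard therapy 10/22 = 45.5%, Compound 1 8/24 = 33.3% → the standard therapy
Overall: the standard therapy 34/87 = 39.1%, Compound 1 58/112 = 51.8% → Compound 1
The standard therapy wins each disease group but Compound 1 wins overall — the comparison reverses. The standard therapy's patients skew toward stage IV, which has a lower base rate.

No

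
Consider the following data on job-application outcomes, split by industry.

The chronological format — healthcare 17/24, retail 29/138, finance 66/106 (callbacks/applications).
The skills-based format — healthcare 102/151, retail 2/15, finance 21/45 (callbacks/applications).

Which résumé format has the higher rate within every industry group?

the chronological format

Healthcare: the chronological format 17/24 = 70.8%, the skills-based format 102/151 = 67.5% → the chronological format
Retail: the chronological format 29/138 = 21.0%, the skills-based format 2/15 = 13.3% → the chronological format
Finance: the chronological format 66/106 = 62.3%, the skills-based format 21/45 = 46.7% → the chronological format
The chronological format has the higher rate in all 3 groups.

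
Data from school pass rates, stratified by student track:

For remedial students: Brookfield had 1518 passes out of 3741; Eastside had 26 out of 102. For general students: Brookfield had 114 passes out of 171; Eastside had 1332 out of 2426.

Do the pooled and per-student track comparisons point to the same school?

Remedial: Brookfield 1518/3741 = 40.6%, Eastside 26/102 = 25.5% → Brookfield
General: Brookfield 114/171 = 66.7%, Eastside 1332/2426 = 54.9% → Brookfield
Overall: Brookfield 1632/3912 = 41.7%, Eastside 1358/2528 = 53.7% → Eastside
Brookfield wins each student group but Eastside wins overall — the comparison reverses. Brookfield's students skew toward remedial, which has a lower base rate.

No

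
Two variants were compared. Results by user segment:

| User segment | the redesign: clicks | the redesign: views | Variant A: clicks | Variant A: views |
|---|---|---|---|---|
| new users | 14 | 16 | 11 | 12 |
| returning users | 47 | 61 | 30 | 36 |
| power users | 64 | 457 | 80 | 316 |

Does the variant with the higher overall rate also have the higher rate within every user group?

Yes

New users: the redesign 14/16 = 87.5%, Variant A 11/12 = 91.7% → Variant A
Returning users: the redesign 47/61 = 77.0%, Variant A 30/36 = 83.3% → Variant A
Power users: the redesign 64/457 = 14.0%, Variant A 80/316 = 25.3% → Variant A
Overall: the redesign 125/534 = 23.4%, Variant A 121/364 = 33.2% → Variant A
Variant A wins overall and in every user group — no reversal.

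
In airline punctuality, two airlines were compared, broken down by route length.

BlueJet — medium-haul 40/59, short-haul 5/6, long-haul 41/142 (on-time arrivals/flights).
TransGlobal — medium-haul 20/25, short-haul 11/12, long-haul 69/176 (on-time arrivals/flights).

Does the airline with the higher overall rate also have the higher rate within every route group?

Yes

Medium-haul: BlueJet 40/59 = 67.8%, TransGlobal 20/25 = 80.0% → TransGlobal
Short-haul: BlueJet 5/6 = 83.3%, TransGlobal 11/12 = 91.7% → TransGlobal
Long-haul: BlueJet 41/142 = 28.9%, TransGlobal 69/176 = 39.2% → TransGlobal
Overall: BlueJet 86/207 = 41.5%, TransGlobal 100/213 = 46.9% → TransGlobal
TransGlobal wins overall and in every route group — no reversal.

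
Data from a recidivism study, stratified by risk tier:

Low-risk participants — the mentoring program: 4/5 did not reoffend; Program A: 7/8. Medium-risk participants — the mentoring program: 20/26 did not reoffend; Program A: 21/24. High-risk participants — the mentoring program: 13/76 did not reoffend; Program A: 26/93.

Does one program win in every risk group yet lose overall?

Low-risk: the mentoring program 4/5 = 80.0%, Program A 7/8 = 87.5% → Program A
Medium-risk: the mentoring program 20/26 = 76.9%, Program A 21/24 = 87.5% → Program A
High-risk: the mentoring program 13/76 = 17.1%, Program A 26/93 = 28.0% → Program A
Overall: the mentoring program 37/107 = 34.6%, Program A 54/125 = 43.2% → Program A
Program A wins overall and in every risk group — no reversal.

No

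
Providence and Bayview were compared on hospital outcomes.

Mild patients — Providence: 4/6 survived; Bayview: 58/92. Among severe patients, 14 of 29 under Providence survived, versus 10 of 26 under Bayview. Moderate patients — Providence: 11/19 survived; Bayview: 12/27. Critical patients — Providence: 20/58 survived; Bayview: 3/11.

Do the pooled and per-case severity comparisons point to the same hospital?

No

Mild: Providence 4/6 = 66.7%, Bayview 58/92 = 63.0% → Providence
Severe: Providence 14/29 = 48.3%, Bayview 10/26 = 38.5% → Providence
Moderate: Providence 11/19 = 57.9%, Bayview 12/27 = 44.4% → Providence
Critical: Providence 20/58 = 34.5%, Bayview 3/11 = 27.3% → Providence
Overall: Providence 49/112 = 43.8%, Bayview 83/156 = 53.2% → Bayview
Providence wins each case group but Bayview wins overall — the comparison reverses. Providence's patients skew toward critical, which has a lower base rate.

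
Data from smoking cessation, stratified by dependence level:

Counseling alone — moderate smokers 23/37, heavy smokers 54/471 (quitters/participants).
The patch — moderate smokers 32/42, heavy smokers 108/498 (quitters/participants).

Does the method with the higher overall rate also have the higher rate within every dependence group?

Moderate smokers: counseling alone 23/37 = 62.2%, the patch 32/42 = 76.2% → the patch
Heavy smokers: counseling alone 54/471 = 11.5%, the patch 108/498 = 21.7% → the patch
Overall: counseling alone 77/508 = 15.2%, the patch 140/540 = 25.9% → the patch
The patch wins overall and in every dependence group — no reversal.

Yes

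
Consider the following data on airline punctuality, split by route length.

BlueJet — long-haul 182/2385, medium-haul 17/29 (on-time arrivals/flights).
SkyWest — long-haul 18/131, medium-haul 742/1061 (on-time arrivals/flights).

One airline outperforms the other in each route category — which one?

Long-haul: BlueJet 182/2385 = 7.6%, SkyWest 18/131 = 13.7% → SkyWest
Medium-haul: BlueJet 17/29 = 58.6%, SkyWest 742/1061 = 69.9% → SkyWest
SkyWest has the higher rate in both groups.

SkyWest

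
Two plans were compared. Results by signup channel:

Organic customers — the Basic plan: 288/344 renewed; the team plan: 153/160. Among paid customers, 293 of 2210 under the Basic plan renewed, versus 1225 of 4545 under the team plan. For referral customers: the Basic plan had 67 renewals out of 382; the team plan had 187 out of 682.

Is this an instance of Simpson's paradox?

No

Organic: the Basic plan 288/344 = 83.7%, the team plan 153/160 = 95.6% → the team plan
Paid: the Basic plan 293/2210 = 13.3%, the team plan 1225/4545 = 27.0% → the team plan
Referral: the Basic plan 67/382 = 17.5%, the team plan 187/682 = 27.4% → the team plan
Overall: the Basic plan 648/2936 = 22.1%, the team plan 1565/5387 = 29.1% → the team plan
The team plan wins overall and in every signup group — no reversal.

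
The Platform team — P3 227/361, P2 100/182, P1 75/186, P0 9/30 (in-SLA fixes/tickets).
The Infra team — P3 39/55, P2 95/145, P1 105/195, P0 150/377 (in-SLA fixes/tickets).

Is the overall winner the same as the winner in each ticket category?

P3: the Platform team 227/361 = 62.9%, the Infra team 39/55 = 70.9% → the Infra team
P2: the Platform team 100/182 = 54.9%, the Infra team 95/145 = 65.5% → the Infra team
P1: the Platform team 75/186 = 40.3%, the Infra team 105/195 = 53.8% → the Infra team
P0: the Platform team 9/30 = 30.0%, the Infra team 150/377 = 39.8% → the Infra team
Overall: the Platform team 411/759 = 54.2%, the Infra team 389/772 = 50.4% → the Platform team
The Infra team wins each ticket group but the Platform team wins overall — the comparison reverses. The Infra team's tickets skew toward P0, which has a lower base rate.

No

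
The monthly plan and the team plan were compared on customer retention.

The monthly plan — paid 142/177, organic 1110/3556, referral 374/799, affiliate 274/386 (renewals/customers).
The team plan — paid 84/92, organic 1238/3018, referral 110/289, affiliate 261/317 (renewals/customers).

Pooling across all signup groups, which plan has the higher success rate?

the team plan

Paid: the monthly plan 142/177 = 80.2%, the team plan 84/92 = 91.3% → the team plan
Organic: the monthly plan 1110/3556 = 31.2%, the team plan 1238/3018 = 41.0% → the team plan
Referral: the monthly plan 374/799 = 46.8%, the team plan 110/289 = 38.1% → the monthly plan
Affiliate: the monthly plan 274/386 = 71.0%, the team plan 261/317 = 82.3% → the team plan
Overall: the monthly plan 1900/4918 = 38.6%, the team plan 1693/3716 = 45.6% → the team plan
(Neither sweeps every signup group, but the team plan has the higher pooled rate.)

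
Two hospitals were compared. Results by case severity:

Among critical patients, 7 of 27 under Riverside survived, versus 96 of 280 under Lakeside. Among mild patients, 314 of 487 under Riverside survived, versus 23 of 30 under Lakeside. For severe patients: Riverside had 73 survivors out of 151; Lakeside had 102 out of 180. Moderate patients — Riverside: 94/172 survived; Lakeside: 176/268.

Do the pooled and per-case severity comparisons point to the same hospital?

Critical: Riverside 7/27 = 25.9%, Lakeside 96/280 = 34.3% → Lakeside
Mild: Riverside 314/487 = 64.5%, Lakeside 23/30 = 76.7% → Lakeside
Severe: Riverside 73/151 = 48.3%, Lakeside 102/180 = 56.7% → Lakeside
Moderate: Riverside 94/172 = 54.7%, Lakeside 176/268 = 65.7% → Lakeside
Overall: Riverside 488/837 = 58.3%, Lakeside 397/758 = 52.4% → Riverside
Lakeside wins each case group but Riverside wins overall — the comparison reverses. Lakeside's patients skew toward critical, which has a lower base rate.

No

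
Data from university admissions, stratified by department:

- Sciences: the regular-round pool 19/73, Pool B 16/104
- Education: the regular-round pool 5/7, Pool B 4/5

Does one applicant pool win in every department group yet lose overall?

Sciences: the regular-round pool 19/73 = 26.0%, Pool B 16/104 = 15.4% → the regular-round pool
Education: the regular-round pool 5/7 = 71.4%, Pool B 4/5 = 80.0% → Pool B
Overall: the regular-round pool 24/80 = 30.0%, Pool B 20/109 = 18.3% → the regular-round pool
Neither sweeps: the regular-round pool wins 1 of 2 groups, Pool B wins 1. The regular-round pool wins overall but not every group — no Simpson reversal.

No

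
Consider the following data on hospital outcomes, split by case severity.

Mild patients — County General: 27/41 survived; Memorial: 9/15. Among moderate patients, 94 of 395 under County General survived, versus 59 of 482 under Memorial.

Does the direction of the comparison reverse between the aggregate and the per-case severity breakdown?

No

Mild: County General 27/41 = 65.9%, Memorial 9/15 = 60.0% → County General
Moderate: County General 94/395 = 23.8%, Memorial 59/482 = 12.2% → County General
Overall: County General 121/436 = 27.8%, Memorial 68/497 = 13.7% → County General
County General wins overall and in every case group — no reversal.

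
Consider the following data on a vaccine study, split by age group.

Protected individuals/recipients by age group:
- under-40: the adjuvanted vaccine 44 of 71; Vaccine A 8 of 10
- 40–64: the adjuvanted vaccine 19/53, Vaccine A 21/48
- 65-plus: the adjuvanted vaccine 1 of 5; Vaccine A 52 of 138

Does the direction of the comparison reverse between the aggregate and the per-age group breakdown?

Under-40: the adjuvanted vaccine 44/71 = 62.0%, Vaccine A 8/10 = 80.0% → Vaccine A
40–64: the adjuvanted vaccine 19/53 = 35.8%, Vaccine A 21/48 = 43.8% → Vaccine A
65-plus: the adjuvanted vaccine 1/5 = 20.0%, Vaccine A 52/138 = 37.7% → Vaccine A
Overall: the adjuvanted vaccine 64/129 = 49.6%, Vaccine A 81/196 = 41.3% → the adjuvanted vaccine
Vaccine A wins each age group but the adjuvanted vaccine wins overall — the comparison reverses. Vaccine A's recipients skew toward 65-plus, which has a lower base rate.

Yes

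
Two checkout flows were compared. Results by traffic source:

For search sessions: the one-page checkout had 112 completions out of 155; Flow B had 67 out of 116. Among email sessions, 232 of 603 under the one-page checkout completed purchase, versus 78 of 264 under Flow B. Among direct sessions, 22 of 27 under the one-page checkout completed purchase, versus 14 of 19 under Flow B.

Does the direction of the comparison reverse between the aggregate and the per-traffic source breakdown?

No

Search: the one-page checkout 112/155 = 72.3%, Flow B 67/116 = 57.8% → the one-page checkout
Email: the one-page checkout 232/603 = 38.5%, Flow B 78/264 = 29.5% → the one-page checkout
Direct: the one-page checkout 22/27 = 81.5%, Flow B 14/19 = 73.7% → the one-page checkout
Overall: the one-page checkout 366/785 = 46.6%, Flow B 159/399 = 39.8% → the one-page checkout
The one-page checkout wins overall and in every traffic group — no reversal.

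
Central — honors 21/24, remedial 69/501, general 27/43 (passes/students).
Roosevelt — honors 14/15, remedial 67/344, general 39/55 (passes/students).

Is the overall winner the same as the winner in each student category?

Yes

Honors: Central 21/24 = 87.5%, Roosevelt 14/15 = 93.3% → Roosevelt
Remedial: Central 69/501 = 13.8%, Roosevelt 67/344 = 19.5% → Roosevelt
General: Central 27/43 = 62.8%, Roosevelt 39/55 = 70.9% → Roosevelt
Overall: Central 117/568 = 20.6%, Roosevelt 120/414 = 29.0% → Roosevelt
Roosevelt wins overall and in every student group — no reversal.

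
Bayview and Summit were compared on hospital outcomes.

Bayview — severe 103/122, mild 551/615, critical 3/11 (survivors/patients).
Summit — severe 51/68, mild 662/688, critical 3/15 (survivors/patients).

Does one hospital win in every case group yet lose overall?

Severe: Bayview 103/122 = 84.4%, Summit 51/68 = 75.0% → Bayview
Mild: Bayview 551/615 = 89.6%, Summit 662/688 = 96.2% → Summit
Critical: Bayview 3/11 = 27.3%, Summit 3/15 = 20.0% → Bayview
Overall: Bayview 657/748 = 87.8%, Summit 716/771 = 92.9% → Summit
Neither sweeps: Bayview wins 2 of 3 groups, Summit wins 1. Summit wins overall but not every group — no Simpson reversal.

No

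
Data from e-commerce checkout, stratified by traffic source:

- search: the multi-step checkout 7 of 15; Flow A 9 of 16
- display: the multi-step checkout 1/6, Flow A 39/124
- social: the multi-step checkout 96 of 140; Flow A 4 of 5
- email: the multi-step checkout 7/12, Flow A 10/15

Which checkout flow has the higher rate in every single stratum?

Search: the multi-step checkout 7/15 = 46.7%, Flow A 9/16 = 56.2% → Flow A
Display: the multi-step checkout 1/6 = 16.7%, Flow A 39/124 = 31.5% → Flow A
Social: the multi-step checkout 96/140 = 68.6%, Flow A 4/5 = 80.0% → Flow A
Email: the multi-step checkout 7/12 = 58.3%, Flow A 10/15 = 66.7% → Flow A
Flow A has the higher rate in all 4 groups.

Flow A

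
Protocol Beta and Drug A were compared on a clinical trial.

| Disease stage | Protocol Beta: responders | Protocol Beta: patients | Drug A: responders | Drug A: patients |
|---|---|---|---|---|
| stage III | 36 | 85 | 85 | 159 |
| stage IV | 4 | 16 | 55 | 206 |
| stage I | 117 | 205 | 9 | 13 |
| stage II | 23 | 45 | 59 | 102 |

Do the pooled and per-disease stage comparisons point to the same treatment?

Stage III: Protocol Beta 36/85 = 42.4%, Drug A 85/159 = 53.5% → Drug A
Stage IV: Protocol Beta 4/16 = 25.0%, Drug A 55/206 = 26.7% → Drug A
Stage I: Protocol Beta 117/205 = 57.1%, Drug A 9/13 = 69.2% → Drug A
Stage II: Protocol Beta 23/45 = 51.1%, Drug A 59/102 = 57.8% → Drug A
Overall: Protocol Beta 180/351 = 51.3%, Drug A 208/480 = 43.3% → Protocol Beta
Drug A wins each disease group but Protocol Beta wins overall — the comparison reverses. Drug A's patients skew toward stage IV, which has a lower base rate.

No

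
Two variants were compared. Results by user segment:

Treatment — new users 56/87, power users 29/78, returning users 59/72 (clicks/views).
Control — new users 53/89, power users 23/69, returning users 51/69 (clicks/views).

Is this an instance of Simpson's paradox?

No

New users: Treatment 56/87 = 64.4%, Control 53/89 = 59.6% → Treatment
Power users: Treatment 29/78 = 37.2%, Control 23/69 = 33.3% → Treatment
Returning users: Treatment 59/72 = 81.9%, Control 51/69 = 73.9% → Treatment
Overall: Treatment 144/237 = 60.8%, Control 127/227 = 55.9% → Treatment
Treatment wins overall and in every user group — no reversal.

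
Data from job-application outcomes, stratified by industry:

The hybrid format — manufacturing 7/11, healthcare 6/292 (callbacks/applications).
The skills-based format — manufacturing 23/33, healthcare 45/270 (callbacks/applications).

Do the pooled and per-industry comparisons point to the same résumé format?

Manufacturing: the hybrid format 7/11 = 63.6%, the skills-based format 23/33 = 69.7% → the skills-based format
Healthcare: the hybrid format 6/292 = 2.1%, the skills-based format 45/270 = 16.7% → the skills-based format
Overall: the hybrid format 13/303 = 4.3%, the skills-based format 68/303 = 22.4% → the skills-based format
The skills-based format wins overall and in every industry group — no reversal.

Yes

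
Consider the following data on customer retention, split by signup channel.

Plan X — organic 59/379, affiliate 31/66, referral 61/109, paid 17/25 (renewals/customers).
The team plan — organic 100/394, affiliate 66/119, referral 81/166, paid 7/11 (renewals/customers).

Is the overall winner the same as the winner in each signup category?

No

Organic: Plan X 59/379 = 15.6%, the team plan 100/394 = 25.4% → the team plan
Affiliate: Plan X 31/66 = 47.0%, the team plan 66/119 = 55.5% → the team plan
Referral: Plan X 61/109 = 56.0%, the team plan 81/166 = 48.8% → Plan X
Paid: Plan X 17/25 = 68.0%, the team plan 7/11 = 63.6% → Plan X
Overall: Plan X 168/579 = 29.0%, the team plan 254/690 = 36.8% → the team plan
Neither sweeps: Plan X wins 2 of 4 groups, the team plan wins 2. The team plan wins overall but not every group — no Simpson reversal.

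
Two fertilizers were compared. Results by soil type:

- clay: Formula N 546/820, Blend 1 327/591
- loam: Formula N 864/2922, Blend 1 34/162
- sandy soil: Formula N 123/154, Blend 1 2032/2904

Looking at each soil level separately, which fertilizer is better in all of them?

Formula N

Clay: Formula N 546/820 = 66.6%, Blend 1 327/591 = 55.3% → Formula N
Loam: Formula N 864/2922 = 29.6%, Blend 1 34/162 = 21.0% → Formula N
Sandy soil: Formula N 123/154 = 79.9%, Blend 1 2032/2904 = 70.0% → Formula N
Formula N has the higher rate in all 3 groups.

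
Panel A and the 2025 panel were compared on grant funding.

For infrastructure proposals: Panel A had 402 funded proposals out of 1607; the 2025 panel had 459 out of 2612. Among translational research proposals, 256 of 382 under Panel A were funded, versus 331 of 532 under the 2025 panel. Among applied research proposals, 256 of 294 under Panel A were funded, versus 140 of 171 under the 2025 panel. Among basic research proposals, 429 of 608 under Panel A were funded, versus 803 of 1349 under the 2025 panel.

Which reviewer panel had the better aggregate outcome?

Panel A

Infrastructure: Panel A 402/1607 = 25.0%, the 2025 panel 459/2612 = 17.6% → Panel A
Translational research: Panel A 256/382 = 67.0%, the 2025 panel 331/532 = 62.2% → Panel A
Applied research: Panel A 256/294 = 87.1%, the 2025 panel 140/171 = 81.9% → Panel A
Basic research: Panel A 429/608 = 70.6%, the 2025 panel 803/1349 = 59.5% → Panel A
Overall: Panel A 1343/2891 = 46.5%, the 2025 panel 1733/4664 = 37.2% → Panel A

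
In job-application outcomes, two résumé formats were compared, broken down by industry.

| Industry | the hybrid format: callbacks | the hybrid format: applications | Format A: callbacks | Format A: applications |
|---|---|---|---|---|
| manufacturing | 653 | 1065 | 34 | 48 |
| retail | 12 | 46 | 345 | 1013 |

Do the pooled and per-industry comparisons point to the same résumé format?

No

Manufacturing: the hybrid format 653/1065 = 61.3%, Format A 34/48 = 70.8% → Format A
Retail: the hybrid format 12/46 = 26.1%, Format A 345/1013 = 34.1% → Format A
Overall: the hybrid format 665/1111 = 59.9%, Format A 379/1061 = 35.7% → the hybrid format
Format A wins each industry group but the hybrid format wins overall — the comparison reverses. Format A's applications skew toward retail, which has a lower base rate.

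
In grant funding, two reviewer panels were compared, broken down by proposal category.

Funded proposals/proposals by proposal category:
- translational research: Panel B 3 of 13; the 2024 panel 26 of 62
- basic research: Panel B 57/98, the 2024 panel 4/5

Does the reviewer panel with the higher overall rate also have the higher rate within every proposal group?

Translational research: Panel B 3/13 = 23.1%, the 2024 panel 26/62 = 41.9% → the 2024 panel
Basic research: Panel B 57/98 = 58.2%, the 2024 panel 4/5 = 80.0% → the 2024 panel
Overall: Panel B 60/111 = 54.1%, the 2024 panel 30/67 = 44.8% → Panel B
The 2024 panel wins each proposal group but Panel B wins overall — the comparison reverses. The 2024 panel's proposals skew toward translational research, which has a lower base rate.

No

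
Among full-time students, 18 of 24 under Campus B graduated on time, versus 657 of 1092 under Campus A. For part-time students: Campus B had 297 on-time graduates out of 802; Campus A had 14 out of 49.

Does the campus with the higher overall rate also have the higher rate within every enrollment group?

No

Full-time: Campus B 18/24 = 75.0%, Campus A 657/1092 = 60.2% → Campus B
Part-time: Campus B 297/802 = 37.0%, Campus A 14/49 = 28.6% → Campus B
Overall: Campus B 315/826 = 38.1%, Campus A 671/1141 = 58.8% → Campus A
Campus B wins each enrollment group but Campus A wins overall — the comparison reverses. Campus B's students skew toward part-time, which has a lower base rate.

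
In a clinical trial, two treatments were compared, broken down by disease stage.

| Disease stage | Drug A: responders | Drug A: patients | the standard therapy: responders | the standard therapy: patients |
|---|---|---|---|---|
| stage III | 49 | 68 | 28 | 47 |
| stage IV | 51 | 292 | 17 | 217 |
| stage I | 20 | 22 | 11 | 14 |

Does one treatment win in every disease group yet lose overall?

Stage III: Drug A 49/68 = 72.1%, the standard therapy 28/47 = 59.6% → Drug A
Stage IV: Drug A 51/292 = 17.5%, the standard therapy 17/217 = 7.8% → Drug A
Stage I: Drug A 20/22 = 90.9%, the standard therapy 11/14 = 78.6% → Drug A
Overall: Drug A 120/382 = 31.4%, the standard therapy 56/278 = 20.1% → Drug A
Drug A wins overall and in every disease group — no reversal.

No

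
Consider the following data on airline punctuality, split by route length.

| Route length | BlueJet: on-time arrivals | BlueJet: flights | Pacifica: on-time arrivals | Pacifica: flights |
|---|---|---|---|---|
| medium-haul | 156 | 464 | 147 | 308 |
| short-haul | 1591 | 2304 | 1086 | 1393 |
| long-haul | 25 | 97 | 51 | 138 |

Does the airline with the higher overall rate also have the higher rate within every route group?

Yes

Medium-haul: BlueJet 156/464 = 33.6%, Pacifica 147/308 = 47.7% → Pacifica
Short-haul: BlueJet 1591/2304 = 69.1%, Pacifica 1086/1393 = 78.0% → Pacifica
Long-haul: BlueJet 25/97 = 25.8%, Pacifica 51/138 = 37.0% → Pacifica
Overall: BlueJet 1772/2865 = 61.8%, Pacifica 1284/1839 = 69.8% → Pacifica
Pacifica wins overall and in every route group — no reversal.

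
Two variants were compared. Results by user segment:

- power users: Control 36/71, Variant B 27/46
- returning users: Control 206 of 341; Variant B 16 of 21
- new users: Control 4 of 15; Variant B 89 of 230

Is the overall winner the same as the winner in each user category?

Power users: Control 36/71 = 50.7%, Variant B 27/46 = 58.7% → Variant B
Returning users: Control 206/341 = 60.4%, Variant B 16/21 = 76.2% → Variant B
New users: Control 4/15 = 26.7%, Variant B 89/230 = 38.7% → Variant B
Overall: Control 246/427 = 57.6%, Variant B 132/297 = 44.4% → Control
Variant B wins each user group but Control wins overall — the comparison reverses. Variant B's views skew toward new users, which has a lower base rate.

No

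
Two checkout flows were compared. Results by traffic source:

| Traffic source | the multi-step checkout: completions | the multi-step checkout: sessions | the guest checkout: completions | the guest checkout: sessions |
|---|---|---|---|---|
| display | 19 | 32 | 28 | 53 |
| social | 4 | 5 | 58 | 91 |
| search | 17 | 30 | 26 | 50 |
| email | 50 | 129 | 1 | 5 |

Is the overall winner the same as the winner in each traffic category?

No

Display: the multi-step checkout 19/32 = 59.4%, the guest checkout 28/53 = 52.8% → the multi-step checkout
Social: the multi-step checkout 4/5 = 80.0%, the guest checkout 58/91 = 63.7% → the multi-step checkout
Search: the multi-step checkout 17/30 = 56.7%, the guest checkout 26/50 = 52.0% → the multi-step checkout
Email: the multi-step checkout 50/129 = 38.8%, the guest checkout 1/5 = 20.0% → the multi-step checkout
Overall: the multi-step checkout 90/196 = 45.9%, the guest checkout 113/199 = 56.8% → the guest checkout
The multi-step checkout wins each traffic group but the guest checkout wins overall — the comparison reverses. The multi-step checkout's sessions skew toward email, which has a lower base rate.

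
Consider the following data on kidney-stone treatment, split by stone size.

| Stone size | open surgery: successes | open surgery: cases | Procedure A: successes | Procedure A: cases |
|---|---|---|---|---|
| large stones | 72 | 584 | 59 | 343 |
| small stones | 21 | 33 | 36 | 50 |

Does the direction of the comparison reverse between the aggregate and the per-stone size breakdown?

No

Large stones: open surgery 72/584 = 12.3%, Procedure A 59/343 = 17.2% → Procedure A
Small stones: open surgery 21/33 = 63.6%, Procedure A 36/50 = 72.0% → Procedure A
Overall: open surgery 93/617 = 15.1%, Procedure A 95/393 = 24.2% → Procedure A
Procedure A wins overall and in every stone group — no reversal.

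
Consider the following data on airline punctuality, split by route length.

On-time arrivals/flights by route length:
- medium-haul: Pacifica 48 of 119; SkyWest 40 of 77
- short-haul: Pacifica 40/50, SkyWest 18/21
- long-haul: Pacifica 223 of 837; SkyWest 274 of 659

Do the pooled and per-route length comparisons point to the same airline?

Yes

Medium-haul: Pacifica 48/119 = 40.3%, SkyWest 40/77 = 51.9% → SkyWest
Short-haul: Pacifica 40/50 = 80.0%, SkyWest 18/21 = 85.7% → SkyWest
Long-haul: Pacifica 223/837 = 26.6%, SkyWest 274/659 = 41.6% → SkyWest
Overall: Pacifica 311/1006 = 30.9%, SkyWest 332/757 = 43.9% → SkyWest
SkyWest wins overall and in every route group — no reversal.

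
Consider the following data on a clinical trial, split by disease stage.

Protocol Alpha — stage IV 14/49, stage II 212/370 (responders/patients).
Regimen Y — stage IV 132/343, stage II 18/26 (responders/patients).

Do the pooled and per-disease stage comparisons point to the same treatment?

Stage IV: Protocol Alpha 14/49 = 28.6%, Regimen Y 132/343 = 38.5% → Regimen Y
Stage II: Protocol Alpha 212/370 = 57.3%, Regimen Y 18/26 = 69.2% → Regimen Y
Overall: Protocol Alpha 226/419 = 53.9%, Regimen Y 150/369 = 40.7% → Protocol Alpha
Regimen Y wins each disease group but Protocol Alpha wins overall — the comparison reverses. Regimen Y's patients skew toward stage IV, which has a lower base rate.

No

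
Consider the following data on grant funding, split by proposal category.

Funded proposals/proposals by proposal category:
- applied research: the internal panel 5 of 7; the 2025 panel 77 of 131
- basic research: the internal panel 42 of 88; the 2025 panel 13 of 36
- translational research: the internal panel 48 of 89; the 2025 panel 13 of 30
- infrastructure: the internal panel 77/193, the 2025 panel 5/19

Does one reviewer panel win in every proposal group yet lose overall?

Applied research: the internal panel 5/7 = 71.4%, the 2025 panel 77/131 = 58.8% → the internal panel
Basic research: the internal panel 42/88 = 47.7%, the 2025 panel 13/36 = 36.1% → the internal panel
Translational research: the internal panel 48/89 = 53.9%, the 2025 panel 13/30 = 43.3% → the internal panel
Infrastructure: the internal panel 77/193 = 39.9%, the 2025 panel 5/19 = 26.3% → the internal panel
Overall: the internal panel 172/377 = 45.6%, the 2025 panel 108/216 = 50.0% → the 2025 panel
The internal panel wins each proposal group but the 2025 panel wins overall — the comparison reverses. The internal panel's proposals skew toward infrastructure, which has a lower base rate.

Yes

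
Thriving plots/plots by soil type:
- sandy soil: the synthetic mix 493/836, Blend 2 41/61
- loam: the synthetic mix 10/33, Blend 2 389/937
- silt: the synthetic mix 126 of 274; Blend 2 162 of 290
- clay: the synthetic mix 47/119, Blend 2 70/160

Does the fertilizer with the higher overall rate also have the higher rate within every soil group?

Sandy soil: the synthetic mix 493/836 = 59.0%, Blend 2 41/61 = 67.2% → Blend 2
Loam: the synthetic mix 10/33 = 30.3%, Blend 2 389/937 = 41.5% → Blend 2
Silt: the synthetic mix 126/274 = 46.0%, Blend 2 162/290 = 55.9% → Blend 2
Clay: the synthetic mix 47/119 = 39.5%, Blend 2 70/160 = 43.8% → Blend 2
Overall: the synthetic mix 676/1262 = 53.6%, Blend 2 662/1448 = 45.7% → the synthetic mix
Blend 2 wins each soil group but the synthetic mix wins overall — the comparison reverses. Blend 2's plots skew toward loam, which has a lower base rate.

No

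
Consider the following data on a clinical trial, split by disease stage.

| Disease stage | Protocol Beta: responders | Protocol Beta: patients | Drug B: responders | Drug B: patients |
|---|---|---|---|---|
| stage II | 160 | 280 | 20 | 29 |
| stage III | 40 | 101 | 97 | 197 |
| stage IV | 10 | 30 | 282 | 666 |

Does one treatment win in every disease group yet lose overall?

Stage II: Protocol Beta 160/280 = 57.1%, Drug B 20/29 = 69.0% → Drug B
Stage III: Protocol Beta 40/101 = 39.6%, Drug B 97/197 = 49.2% → Drug B
Stage IV: Protocol Beta 10/30 = 33.3%, Drug B 282/666 = 42.3% → Drug B
Overall: Protocol Beta 210/411 = 51.1%, Drug B 399/892 = 44.7% → Protocol Beta
Drug B wins each disease group but Protocol Beta wins overall — the comparison reverses. Drug B's patients skew toward stage IV, which has a lower base rate.

Yes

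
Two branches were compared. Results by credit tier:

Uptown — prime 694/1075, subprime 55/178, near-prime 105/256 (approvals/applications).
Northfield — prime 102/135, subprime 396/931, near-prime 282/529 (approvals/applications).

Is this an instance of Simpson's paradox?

Yes

Prime: Uptown 694/1075 = 64.6%, Northfield 102/135 = 75.6% → Northfield
Subprime: Uptown 55/178 = 30.9%, Northfield 396/931 = 42.5% → Northfield
Near-prime: Uptown 105/256 = 41.0%, Northfield 282/529 = 53.3% → Northfield
Overall: Uptown 854/1509 = 56.6%, Northfield 780/1595 = 48.9% → Uptown
Northfield wins each credit group but Uptown wins overall — the comparison reverses. Northfield's applications skew toward subprime, which has a lower base rate.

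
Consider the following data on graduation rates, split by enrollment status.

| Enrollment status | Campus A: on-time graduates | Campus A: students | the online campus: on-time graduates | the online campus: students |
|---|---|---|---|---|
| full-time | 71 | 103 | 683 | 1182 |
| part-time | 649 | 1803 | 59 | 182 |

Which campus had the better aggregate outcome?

the online campus

Full-time: Campus A 71/103 = 68.9%, the online campus 683/1182 = 57.8% → Campus A
Part-time: Campus A 649/1803 = 36.0%, the online campus 59/182 = 32.4% → Campus A
Overall: Campus A 720/1906 = 37.8%, the online campus 742/1364 = 54.4% → the online campus
(Campus A wins every enrollment group but the online campus wins overall — Campus A's students skew toward the low-rate part-time group.)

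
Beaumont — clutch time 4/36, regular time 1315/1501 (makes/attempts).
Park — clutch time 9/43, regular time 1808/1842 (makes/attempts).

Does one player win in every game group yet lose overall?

Clutch time: Beaumont 4/36 = 11.1%, Park 9/43 = 20.9% → Park
Regular time: Beaumont 1315/1501 = 87.6%, Park 1808/1842 = 98.2% → Park
Overall: Beaumont 1319/1537 = 85.8%, Park 1817/1885 = 96.4% → Park
Park wins overall and in every game group — no reversal.

No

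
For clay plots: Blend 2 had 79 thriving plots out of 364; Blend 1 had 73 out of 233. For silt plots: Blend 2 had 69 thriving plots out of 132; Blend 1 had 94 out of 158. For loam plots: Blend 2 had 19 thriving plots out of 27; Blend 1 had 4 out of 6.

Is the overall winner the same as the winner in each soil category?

Clay: Blend 2 79/364 = 21.7%, Blend 1 73/233 = 31.3% → Blend 1
Silt: Blend 2 69/132 = 52.3%, Blend 1 94/158 = 59.5% → Blend 1
Loam: Blend 2 19/27 = 70.4%, Blend 1 4/6 = 66.7% → Blend 2
Overall: Blend 2 167/523 = 31.9%, Blend 1 171/397 = 43.1% → Blend 1
Neither sweeps: Blend 2 wins 1 of 3 groups, Blend 1 wins 2. Blend 1 wins overall but not every group — no Simpson reversal.

No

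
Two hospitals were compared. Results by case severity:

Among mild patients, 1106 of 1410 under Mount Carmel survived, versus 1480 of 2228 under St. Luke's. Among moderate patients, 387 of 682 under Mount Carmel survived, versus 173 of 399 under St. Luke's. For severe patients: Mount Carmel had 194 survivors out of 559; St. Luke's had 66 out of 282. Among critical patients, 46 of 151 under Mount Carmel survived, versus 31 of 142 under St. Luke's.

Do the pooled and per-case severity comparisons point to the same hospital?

Yes

Mild: Mount Carmel 1106/1410 = 78.4%, St. Luke's 1480/2228 = 66.4% → Mount Carmel
Moderate: Mount Carmel 387/682 = 56.7%, St. Luke's 173/399 = 43.4% → Mount Carmel
Severe: Mount Carmel 194/559 = 34.7%, St. Luke's 66/282 = 23.4% → Mount Carmel
Critical: Mount Carmel 46/151 = 30.5%, St. Luke's 31/142 = 21.8% → Mount Carmel
Overall: Mount Carmel 1733/2802 = 61.8%, St. Luke's 1750/3051 = 57.4% → Mount Carmel
Mount Carmel wins overall and in every case group — no reversal.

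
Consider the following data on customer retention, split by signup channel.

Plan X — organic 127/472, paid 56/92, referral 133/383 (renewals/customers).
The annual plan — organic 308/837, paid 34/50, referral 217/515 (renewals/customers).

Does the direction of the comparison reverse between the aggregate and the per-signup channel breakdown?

No

Organic: Plan X 127/472 = 26.9%, the annual plan 308/837 = 36.8% → the annual plan
Paid: Plan X 56/92 = 60.9%, the annual plan 34/50 = 68.0% → the annual plan
Referral: Plan X 133/383 = 34.7%, the annual plan 217/515 = 42.1% → the annual plan
Overall: Plan X 316/947 = 33.4%, the annual plan 559/1402 = 39.9% → the annual plan
The annual plan wins overall and in every signup group — no reversal.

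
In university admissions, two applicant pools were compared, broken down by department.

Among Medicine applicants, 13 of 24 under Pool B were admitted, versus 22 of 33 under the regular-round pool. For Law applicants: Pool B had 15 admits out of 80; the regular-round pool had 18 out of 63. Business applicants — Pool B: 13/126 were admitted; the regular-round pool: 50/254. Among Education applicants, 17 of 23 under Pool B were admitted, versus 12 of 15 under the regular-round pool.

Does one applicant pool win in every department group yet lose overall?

Medicine: Pool B 13/24 = 54.2%, the regular-round pool 22/33 = 66.7% → the regular-round pool
Law: Pool B 15/80 = 18.8%, the regular-round pool 18/63 = 28.6% → the regular-round pool
Business: Pool B 13/126 = 10.3%, the regular-round pool 50/254 = 19.7% → the regular-round pool
Education: Pool B 17/23 = 73.9%, the regular-round pool 12/15 = 80.0% → the regular-round pool
Overall: Pool B 58/253 = 22.9%, the regular-round pool 102/365 = 27.9% → the regular-round pool
The regular-round pool wins overall and in every department group — no reversal.

No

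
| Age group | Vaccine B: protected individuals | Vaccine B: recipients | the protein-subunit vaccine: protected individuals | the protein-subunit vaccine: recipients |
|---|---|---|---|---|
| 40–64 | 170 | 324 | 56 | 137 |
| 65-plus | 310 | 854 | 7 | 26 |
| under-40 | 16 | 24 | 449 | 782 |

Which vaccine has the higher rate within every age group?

Vaccine B

40–64: Vaccine B 170/324 = 52.5%, the protein-subunit vaccine 56/137 = 40.9% → Vaccine B
65-plus: Vaccine B 310/854 = 36.3%, the protein-subunit vaccine 7/26 = 26.9% → Vaccine B
Under-40: Vaccine B 16/24 = 66.7%, the protein-subunit vaccine 449/782 = 57.4% → Vaccine B
Vaccine B has the higher rate in all 3 groups.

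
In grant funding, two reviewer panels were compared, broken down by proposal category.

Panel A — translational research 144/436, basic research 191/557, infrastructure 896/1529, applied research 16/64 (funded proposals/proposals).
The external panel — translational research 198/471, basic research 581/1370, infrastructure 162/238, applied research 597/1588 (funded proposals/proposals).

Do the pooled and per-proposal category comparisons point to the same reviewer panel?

Translational research: Panel A 144/436 = 33.0%, the external panel 198/471 = 42.0% → the external panel
Basic research: Panel A 191/557 = 34.3%, the external panel 581/1370 = 42.4% → the external panel
Infrastructure: Panel A 896/1529 = 58.6%, the external panel 162/238 = 68.1% → the external panel
Applied research: Panel A 16/64 = 25.0%, the external panel 597/1588 = 37.6% → the external panel
Overall: Panel A 1247/2586 = 48.2%, the external panel 1538/3667 = 41.9% → Panel A
The external panel wins each proposal group but Panel A wins overall — the comparison reverses. The external panel's proposals skew toward applied research, which has a lower base rate.

No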